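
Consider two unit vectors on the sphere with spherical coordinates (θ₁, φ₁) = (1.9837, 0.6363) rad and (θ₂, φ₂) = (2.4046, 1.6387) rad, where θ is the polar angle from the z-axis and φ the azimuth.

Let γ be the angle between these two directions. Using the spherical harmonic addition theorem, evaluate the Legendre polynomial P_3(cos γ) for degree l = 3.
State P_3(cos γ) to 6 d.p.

Expand P_3 via completeness: Σ_{m} conj(Y_{3,m}) at Ω₁ times Y_{3,m} at Ω₂ —
  m=-3: (-0.106351, 0.302473) × (0.025622, 0.124030) = (-0.040241, -0.005441)  (running Σ = (-0.040241, -0.005441))
  m=-2: (-0.101084, -0.328876) × (0.338664, -0.046278) = (-0.049453, -0.106701)  (running Σ = (-0.089694, -0.112142))
  m=-1: (-0.046406, -0.034285) × (-0.025667, -0.377411) = (-0.011748, 0.018394)  (running Σ = (-0.101442, -0.093748))
  m=0: (0.328676, -0.000000) × (0.071391, 0.000000) = (0.023465, 0.000000)  (running Σ = (-0.077978, -0.093748))
  m=1: (0.046406, -0.034285) × (0.025667, -0.377411) = (-0.011748, -0.018394)  (running Σ = (-0.089726, -0.112142))
  m=2: (-0.101084, 0.328876) × (0.338664, 0.046278) = (-0.049453, 0.106701)  (running Σ = (-0.139179, -0.005441))
  m=3: (0.106351, 0.302473) × (-0.025622, 0.124030) = (-0.040241, 0.005441)  (running Σ = (-0.179420, -0.000000))
Accumulated sum (-0.179420, -0.000000); after 4π/(2l+1) scaling, (-0.322094, -0.000000) ⇒ P_3 = -0.322094

-0.322094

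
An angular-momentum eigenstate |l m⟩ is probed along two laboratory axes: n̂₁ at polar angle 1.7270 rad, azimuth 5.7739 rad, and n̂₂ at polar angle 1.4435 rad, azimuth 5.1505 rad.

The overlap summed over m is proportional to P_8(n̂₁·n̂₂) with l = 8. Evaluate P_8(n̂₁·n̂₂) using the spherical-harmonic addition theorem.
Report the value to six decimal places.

0.097886

Summing Y*_{l m}(θ₁,φ₁)·Y_{l m}(θ₂,φ₂) over m ∈ [−8, 8]; prefactor 4π/(2·8+1) = 0.739198:
  m=-8: Y*=-0.278368+0.375358i  Y=-0.451470+0.171635i  product +0.061250-0.217241i
  m=-7: Y*=+0.268388-0.120952i  Y=-0.018482+0.246579i  product +0.024864+0.068414i
  m=-6: Y*=+0.221955+0.019109i  Y=-0.236855-0.133398i  product -0.050022-0.034134i
  m=-5: Y*=-0.259813-0.175910i  Y=-0.222556+0.158804i  product +0.085758-0.002109i
  m=-4: Y*=-0.059211-0.117627i  Y=-0.035367-0.192557i  product -0.020556+0.015562i
  m=-3: Y*=-0.013458+0.313227i  Y=-0.271234-0.071128i  product +0.025930-0.084001i
  m=-2: Y*=-0.046738+0.075852i  Y=+0.102513-0.123056i  product +0.004543+0.013527i
  m=-1: Y*=+0.271650-0.151695i  Y=-0.119665-0.255435i  product -0.071255-0.051236i
  m=+0: Y*=+0.076299-0.000000i  Y=+0.149412+0.000000i  product +0.011400+0.000000i
  m=+1: Y*=-0.271650-0.151695i  Y=+0.119665-0.255435i  product -0.071255+0.051236i
  m=+2: Y*=-0.046738-0.075852i  Y=+0.102513+0.123056i  product +0.004543-0.013527i
  m=+3: Y*=+0.013458+0.313227i  Y=+0.271234-0.071128i  product +0.025930+0.084001i
  m=+4: Y*=-0.059211+0.117627i  Y=-0.035367+0.192557i  product -0.020556-0.015562i
  m=+5: Y*=+0.259813-0.175910i  Y=+0.222556+0.158804i  product +0.085758+0.002109i
  m=+6: Y*=+0.221955-0.019109i  Y=-0.236855+0.133398i  product -0.050022+0.034134i
  m=+7: Y*=-0.268388-0.120952i  Y=+0.018482+0.246579i  product +0.024864-0.068414i
  m=+8: Y*=-0.278368-0.375358i  Y=-0.451470-0.171635i  product +0.061250+0.217241i
Σ over m = +0.132422+0.000000i; ×(4π/17) → +0.097886+0.000000i. Real part: 0.097886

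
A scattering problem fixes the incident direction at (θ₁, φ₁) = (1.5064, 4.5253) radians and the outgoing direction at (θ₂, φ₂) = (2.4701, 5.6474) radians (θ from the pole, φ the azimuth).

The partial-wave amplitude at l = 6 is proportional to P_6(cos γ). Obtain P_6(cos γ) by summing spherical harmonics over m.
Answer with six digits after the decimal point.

Expand P_6 via completeness: Σ_{m} conj(Y_{6,m}) at Ω₁ times Y_{6,m} at Ω₂ —
  m=-6: Y*=-0.206778+0.429970i  Y=-0.021906-0.017466i  product +0.012040-0.005807i
  m=-5: Y*=-0.085781-0.063250i  Y=+0.122041+0.004558i  product -0.010181-0.008110i
  m=-4: Y*=-0.247480+0.229793i  Y=-0.253607+0.172926i  product +0.023026-0.101073i
  m=-3: Y*=-0.065509-0.104194i  Y=+0.151773-0.433797i  product -0.055142+0.012604i
  m=-2: Y*=-0.279571+0.109781i  Y=+0.087877+0.284862i  product -0.055840-0.069992i
  m=-1: Y*=-0.023996-0.126759i  Y=+0.159912+0.118017i  product +0.011122-0.023102i
  m=+0: Y*=-0.290547-0.000000i  Y=-0.368105+0.000000i  product +0.106952+0.000000i
  m=+1: Y*=+0.023996-0.126759i  Y=-0.159912+0.118017i  product +0.011122+0.023102i
  m=+2: Y*=-0.279571-0.109781i  Y=+0.087877-0.284862i  product -0.055840+0.069992i
  m=+3: Y*=+0.065509-0.104194i  Y=-0.151773-0.433797i  product -0.055142-0.012604i
  m=+4: Y*=-0.247480-0.229793i  Y=-0.253607-0.172926i  product +0.023026+0.101073i
  m=+5: Y*=+0.085781-0.063250i  Y=-0.122041+0.004558i  product -0.010181+0.008110i
  m=+6: Y*=-0.206778-0.429970i  Y=-0.021906+0.017466i  product +0.012040+0.005807i
Accumulated sum -0.042998-0.000000i; after 4π/(2l+1) scaling, -0.041563-0.000000i ⇒ P_6 = -0.041563

-0.041563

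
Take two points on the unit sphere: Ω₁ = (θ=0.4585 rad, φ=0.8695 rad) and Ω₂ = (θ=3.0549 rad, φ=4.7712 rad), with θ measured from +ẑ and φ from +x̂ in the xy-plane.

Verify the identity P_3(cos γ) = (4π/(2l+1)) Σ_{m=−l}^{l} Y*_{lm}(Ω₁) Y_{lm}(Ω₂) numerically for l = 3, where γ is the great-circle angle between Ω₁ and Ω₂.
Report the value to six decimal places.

-0.572180

Summing Y*_{l m}(θ₁,φ₁)·Y_{l m}(θ₂,φ₂) over m ∈ [−3, 3]; prefactor 4π/(2·3+1) = 1.795196:
  m=-3: Y*=(-0.031156, 0.018384)  Y=(-0.000048, -0.000267)  product (0.000006, 0.000007)
  m=-2: Y*=(-0.030055, 0.176993)  Y=(0.007580, -0.000896)  product (-0.000069, 0.001369)
  m=-1: Y*=(0.278766, 0.330093)  Y=(0.006517, 0.110688)  product (-0.034721, 0.033007)
  m=+0: Y*=(0.341497, -0.000000)  Y=(-0.729614, 0.000000)  product (-0.249161, 0.000000)
  m=+1: Y*=(-0.278766, 0.330093)  Y=(-0.006517, 0.110688)  product (-0.034721, -0.033007)
  m=+2: Y*=(-0.030055, -0.176993)  Y=(0.007580, 0.000896)  product (-0.000069, -0.001369)
  m=+3: Y*=(0.031156, 0.018384)  Y=(0.000048, -0.000267)  product (0.000006, -0.000007)
Total Σ_m = (-0.318729, -0.000000). Multiply by 1.795196: (-0.572180, -0.000000). P_3(cos γ) = -0.572180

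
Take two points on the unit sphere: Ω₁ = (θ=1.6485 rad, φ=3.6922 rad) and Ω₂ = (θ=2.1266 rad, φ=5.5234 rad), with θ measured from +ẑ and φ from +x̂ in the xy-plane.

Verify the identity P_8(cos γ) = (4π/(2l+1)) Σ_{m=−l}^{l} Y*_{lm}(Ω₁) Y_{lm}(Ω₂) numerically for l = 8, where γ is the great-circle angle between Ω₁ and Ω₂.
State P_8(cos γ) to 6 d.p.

0.015111

Term-by-term m-sum for l=8 (normalisation 4π/17 = 0.739198):
  m=-8: Y*=-0.152297-0.479513i  Y=+0.136836-0.028437i  product -0.034476-0.061284i
  m=-7: Y*=-0.118557-0.102453i  Y=-0.197807+0.285377i  product +0.052689-0.013568i
  m=-6: Y*=+0.331836+0.054250i  Y=-0.068760-0.443902i  product +0.001265-0.151033i
  m=-5: Y*=+0.167419-0.068536i  Y=+0.176654+0.136349i  product +0.038920+0.010720i
  m=-4: Y*=-0.166896+0.228119i  Y=+0.210381-0.021630i  product -0.030178+0.051602i
  m=-3: Y*=-0.015470+0.190515i  Y=-0.223473+0.260753i  product -0.046220-0.046609i
  m=-2: Y*=-0.116978-0.230526i  Y=+0.002259+0.044057i  product +0.009892-0.005674i
  m=-1: Y*=-0.166371-0.102142i  Y=-0.251248-0.238696i  product +0.017419+0.065375i
  m=+0: Y*=+0.251309-0.000000i  Y=+0.007238+0.000000i  product +0.001819+0.000000i
  m=+1: Y*=+0.166371-0.102142i  Y=+0.251248-0.238696i  product +0.017419-0.065375i
  m=+2: Y*=-0.116978+0.230526i  Y=+0.002259-0.044057i  product +0.009892+0.005674i
  m=+3: Y*=+0.015470+0.190515i  Y=+0.223473+0.260753i  product -0.046220+0.046609i
  m=+4: Y*=-0.166896-0.228119i  Y=+0.210381+0.021630i  product -0.030178-0.051602i
  m=+5: Y*=-0.167419-0.068536i  Y=-0.176654+0.136349i  product +0.038920-0.010720i
  m=+6: Y*=+0.331836-0.054250i  Y=-0.068760+0.443902i  product +0.001265+0.151033i
  m=+7: Y*=+0.118557-0.102453i  Y=+0.197807+0.285377i  product +0.052689+0.013568i
  m=+8: Y*=-0.152297+0.479513i  Y=+0.136836+0.028437i  product -0.034476+0.061284i
Accumulated sum +0.020443+0.000000i; after 4π/(2l+1) scaling, +0.015111+0.000000i ⇒ P_8 = 0.015111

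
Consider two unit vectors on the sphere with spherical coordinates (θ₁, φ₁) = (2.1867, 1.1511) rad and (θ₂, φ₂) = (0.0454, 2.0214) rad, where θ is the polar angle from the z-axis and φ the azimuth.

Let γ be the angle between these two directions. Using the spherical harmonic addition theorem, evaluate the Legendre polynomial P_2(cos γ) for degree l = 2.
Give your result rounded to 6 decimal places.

Term-by-term m-sum for l=2 (normalisation 4π/5 = 2.513274):
  m=-2: Y*=(-0.171896, 0.191538)  Y=(-0.000494, 0.000624)  product (-0.000035, -0.000202)
  m=-1: Y*=(-0.148443, -0.332676)  Y=(-0.015254, -0.031529)  product (-0.008225, 0.009755)
  m=+0: Y*=(0.000378, -0.000000)  Y=(0.628834, 0.000000)  product (0.000238, 0.000000)
  m=+1: Y*=(0.148443, -0.332676)  Y=(0.015254, -0.031529)  product (-0.008225, -0.009755)
  m=+2: Y*=(-0.171896, -0.191538)  Y=(-0.000494, -0.000624)  product (-0.000035, 0.000202)
Accumulated sum (-0.016281, 0.000000); after 4π/(2l+1) scaling, (-0.040918, 0.000000) ⇒ P_2 = -0.040918

-0.040918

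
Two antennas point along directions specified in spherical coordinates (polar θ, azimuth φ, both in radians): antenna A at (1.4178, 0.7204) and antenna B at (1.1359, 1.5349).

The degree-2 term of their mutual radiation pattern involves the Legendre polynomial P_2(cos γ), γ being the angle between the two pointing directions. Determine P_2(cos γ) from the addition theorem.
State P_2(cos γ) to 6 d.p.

Term-by-term m-sum for l=2 (normalisation 4π/5 = 2.513274):
  m=-2: Y*=0.04891 + 0.37412j  Y=-0.31689 - 0.02279j  product -0.00697 - 0.11967j
  m=-1: Y*=0.08745 + 0.07676j  Y=0.01059 - 0.29500j  product 0.02357 - 0.02498j
  m=+0: Y*=-0.29342 + 0.00000j  Y=-0.14744 + 0.00000j  product 0.04326 + 0.00000j
  m=+1: Y*=-0.08745 + 0.07676j  Y=-0.01059 - 0.29500j  product 0.02357 + 0.02498j
  m=+2: Y*=0.04891 - 0.37412j  Y=-0.31689 + 0.02279j  product -0.00697 + 0.11967j
Total Σ_m = 0.07646 + 0.00000j. Multiply by 2.513274: 0.19216 + 0.00000j. P_2(cos γ) = 0.192157

0.192157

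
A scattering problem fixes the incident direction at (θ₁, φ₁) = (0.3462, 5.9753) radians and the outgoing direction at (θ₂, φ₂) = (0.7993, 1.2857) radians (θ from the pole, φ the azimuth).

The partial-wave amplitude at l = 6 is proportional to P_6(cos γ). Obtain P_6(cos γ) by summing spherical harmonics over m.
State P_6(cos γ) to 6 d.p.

Addition theorem: P_6(cos γ) = (4π/13) Σ_m Y*_{lm}(Ω₁) Y_{lm}(Ω₂), m = −6…6:
  m=-6: Y*=-0.00020 - 0.00071j  Y=0.00913 - 0.06492j  product -0.00005 + 0.00001j
  m=-5: Y*=0.00022 - 0.00708j  Y=0.21856 - 0.03199j  product -0.00018 - 0.00155j
  m=-4: Y*=0.01375 - 0.03896j  Y=0.17090 + 0.37224j  product 0.01685 - 0.00154j
  m=-3: Y*=0.09719 - 0.12861j  Y=-0.29639 + 0.25761j  product 0.00432 + 0.06315j
  m=-2: Y*=0.33401 - 0.23633j  Y=-0.00675 - 0.00433j  product -0.00328 + 0.00015j
  m=-1: Y*=0.53791 - 0.17105j  Y=-0.10339 + 0.35277j  product 0.00473 + 0.20744j
  m=+0: Y*=0.08359 + 0.00000j  Y=-0.11816 + 0.00000j  product -0.00988 + 0.00000j
  m=+1: Y*=-0.53791 - 0.17105j  Y=0.10339 + 0.35277j  product 0.00473 - 0.20744j
  m=+2: Y*=0.33401 + 0.23633j  Y=-0.00675 + 0.00433j  product -0.00328 - 0.00015j
  m=+3: Y*=-0.09719 - 0.12861j  Y=0.29639 + 0.25761j  product 0.00432 - 0.06315j
  m=+4: Y*=0.01375 + 0.03896j  Y=0.17090 - 0.37224j  product 0.01685 + 0.00154j
  m=+5: Y*=-0.00022 - 0.00708j  Y=-0.21856 - 0.03199j  product -0.00018 + 0.00155j
  m=+6: Y*=-0.00020 + 0.00071j  Y=0.00913 + 0.06492j  product -0.00005 - 0.00001j
Σ over m = 0.03493 + 0.00000j; ×(4π/13) → 0.03376 + 0.00000j. Real part: 0.033762

0.033762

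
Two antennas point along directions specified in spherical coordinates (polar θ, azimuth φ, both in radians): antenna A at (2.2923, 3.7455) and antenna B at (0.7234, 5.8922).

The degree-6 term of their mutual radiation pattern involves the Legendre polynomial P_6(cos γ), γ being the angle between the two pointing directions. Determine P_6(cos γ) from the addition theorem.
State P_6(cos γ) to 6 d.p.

Summing Y*_{l m}(θ₁,φ₁)·Y_{l m}(θ₂,φ₂) over m ∈ [−6, 6]; prefactor 4π/(2·6+1) = 0.966644:
  m=-6: -0.076686-0.040104i × -0.028438+0.029029i = +0.003345-0.001086i  (running Σ = +0.003345-0.001086i)
  m=-5: -0.261766+0.032110i × -0.059738+0.147789i = +0.010892-0.040604i  (running Σ = +0.014237-0.041690i)
  m=-4: -0.322128+0.285944i × +0.002432+0.354820i = -0.102242-0.113602i  (running Σ = -0.088005-0.155291i)
  m=-3: -0.078170+0.318156i × +0.174481+0.415184i = -0.145732+0.023057i  (running Σ = -0.233738-0.132234i)
  m=-2: -0.037277-0.098146i × +0.132014+0.131112i = +0.007947-0.017844i  (running Σ = -0.225791-0.150079i)
  m=-1: -0.303913-0.209666i × -0.271808-0.112041i = +0.059115+0.091040i  (running Σ = -0.166676-0.059039i)
  m=0: +0.002217-0.000000i × -0.284314+0.000000i = -0.000630+0.000000i  (running Σ = -0.167306-0.059039i)
  m=1: +0.303913-0.209666i × +0.271808-0.112041i = +0.059115-0.091040i  (running Σ = -0.108191-0.150079i)
  m=2: -0.037277+0.098146i × +0.132014-0.131112i = +0.007947+0.017844i  (running Σ = -0.100244-0.132234i)
  m=3: +0.078170+0.318156i × -0.174481+0.415184i = -0.145732-0.023057i  (running Σ = -0.245977-0.155291i)
  m=4: -0.322128-0.285944i × +0.002432-0.354820i = -0.102242+0.113602i  (running Σ = -0.348219-0.041690i)
  m=5: +0.261766+0.032110i × +0.059738+0.147789i = +0.010892+0.040604i  (running Σ = -0.337327-0.001086i)
  m=6: -0.076686+0.040104i × -0.028438-0.029029i = +0.003345+0.001086i  (running Σ = -0.333982+0.000000i)
Accumulated sum -0.333982+0.000000i; after 4π/(2l+1) scaling, -0.322842+0.000000i ⇒ P_6 = -0.322842

-0.322842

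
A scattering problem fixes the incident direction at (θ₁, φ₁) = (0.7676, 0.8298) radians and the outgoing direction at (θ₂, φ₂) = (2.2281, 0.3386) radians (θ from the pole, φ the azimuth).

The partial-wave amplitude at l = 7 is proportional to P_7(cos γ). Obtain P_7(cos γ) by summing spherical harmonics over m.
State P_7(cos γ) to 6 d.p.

-0.096812

Term-by-term m-sum for l=7 (normalisation 4π/15 = 0.837758):
  term(m=-7) = -0.003628-0.001109i   from Y*(Ω₁)=+0.034630-0.017791i, Y(Ω₂)=-0.069854-0.067924i
  term(m=-6) = +0.041673-0.008205i   from Y*(Ω₁)=+0.039742-0.145628i, Y(Ω₂)=+0.125115+0.252019i
  term(m=-5) = -0.115532+0.094500i   from Y*(Ω₁)=-0.181344-0.287082i, Y(Ω₂)=-0.053582-0.436282i
  term(m=-4) = +0.057391-0.138043i   from Y*(Ω₁)=-0.450954-0.080946i, Y(Ω₂)=-0.070060+0.318690i
  term(m=-3) = -0.002418-0.024800i   from Y*(Ω₁)=-0.210965+0.161108i, Y(Ω₂)=-0.049465+0.079781i
  term(m=-2) = -0.040066-0.060048i   from Y*(Ω₁)=+0.017417-0.195617i, Y(Ω₂)=+0.286460-0.230325i
  term(m=-1) = +0.020696+0.011071i   from Y*(Ω₁)=-0.247195-0.270183i, Y(Ω₂)=-0.060454+0.021290i
  term(m=+0) = -0.031794+0.000000i   from Y*(Ω₁)=+0.091433-0.000000i, Y(Ω₂)=-0.347728+0.000000i
  term(m=+1) = +0.020696-0.011071i   from Y*(Ω₁)=+0.247195-0.270183i, Y(Ω₂)=+0.060454+0.021290i
  term(m=+2) = -0.040066+0.060048i   from Y*(Ω₁)=+0.017417+0.195617i, Y(Ω₂)=+0.286460+0.230325i
  term(m=+3) = -0.002418+0.024800i   from Y*(Ω₁)=+0.210965+0.161108i, Y(Ω₂)=+0.049465+0.079781i
  term(m=+4) = +0.057391+0.138043i   from Y*(Ω₁)=-0.450954+0.080946i, Y(Ω₂)=-0.070060-0.318690i
  term(m=+5) = -0.115532-0.094500i   from Y*(Ω₁)=+0.181344-0.287082i, Y(Ω₂)=+0.053582-0.436282i
  term(m=+6) = +0.041673+0.008205i   from Y*(Ω₁)=+0.039742+0.145628i, Y(Ω₂)=+0.125115-0.252019i
  term(m=+7) = -0.003628+0.001109i   from Y*(Ω₁)=-0.034630-0.017791i, Y(Ω₂)=+0.069854-0.067924i
Total Σ_m = -0.115561+0.000000i. Multiply by 0.837758: -0.096812+0.000000i. P_7(cos γ) = -0.096812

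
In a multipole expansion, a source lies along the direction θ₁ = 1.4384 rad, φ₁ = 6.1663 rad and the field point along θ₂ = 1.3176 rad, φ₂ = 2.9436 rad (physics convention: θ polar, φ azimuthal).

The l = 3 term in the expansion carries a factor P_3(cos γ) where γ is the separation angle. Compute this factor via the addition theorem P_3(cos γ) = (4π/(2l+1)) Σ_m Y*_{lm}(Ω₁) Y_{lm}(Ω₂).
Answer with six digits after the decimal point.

-0.583386

Summing Y*_{l m}(θ₁,φ₁)·Y_{l m}(θ₂,φ₂) over m ∈ [−3, 3]; prefactor 4π/(2·3+1) = 1.795196:
  term(m=-3) = -0.14931 - 0.03706j   from Y*(Ω₁)=0.38164 - 0.13959j, Y(Ω₂)=-0.31373 - 0.21187j
  term(m=-2) = 0.03139 + 0.00514j   from Y*(Ω₁)=0.12896 - 0.03071j, Y(Ω₂)=0.22138 + 0.09255j
  term(m=-1) = -0.06258 - 0.00509j   from Y*(Ω₁)=-0.29044 + 0.03410j, Y(Ω₂)=0.21052 + 0.04223j
  term(m=+0) = 0.03603 + 0.00000j   from Y*(Ω₁)=-0.14350 + 0.00000j, Y(Ω₂)=-0.25111 + 0.00000j
  term(m=+1) = -0.06258 + 0.00509j   from Y*(Ω₁)=0.29044 + 0.03410j, Y(Ω₂)=-0.21052 + 0.04223j
  term(m=+2) = 0.03139 - 0.00514j   from Y*(Ω₁)=0.12896 + 0.03071j, Y(Ω₂)=0.22138 - 0.09255j
  term(m=+3) = -0.14931 + 0.03706j   from Y*(Ω₁)=-0.38164 - 0.13959j, Y(Ω₂)=0.31373 - 0.21187j
Total Σ_m = -0.32497 + 0.00000j. Multiply by 1.795196: -0.58339 + 0.00000j. P_3(cos γ) = -0.583386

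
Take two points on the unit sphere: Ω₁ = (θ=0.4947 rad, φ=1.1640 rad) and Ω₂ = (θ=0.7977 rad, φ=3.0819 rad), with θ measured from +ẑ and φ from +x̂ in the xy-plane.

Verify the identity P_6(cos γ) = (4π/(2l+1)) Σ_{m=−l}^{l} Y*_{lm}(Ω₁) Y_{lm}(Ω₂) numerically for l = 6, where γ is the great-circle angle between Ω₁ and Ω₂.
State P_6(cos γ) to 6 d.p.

0.323789

Term-by-term m-sum for l=6 (normalisation 4π/13 = 0.966644):
  m=-6: (0.004228, 0.003567) × (0.060831, 0.022769) = (0.000176, 0.000313)  (running Σ = (0.000176, 0.000313))
  m=-5: (0.031784, -0.015873) × (-0.209828, -0.064554) = (-0.007694, 0.001279)  (running Σ = (-0.007518, 0.001592))
  m=-4: (-0.007683, -0.136109) × (0.397106, 0.096661) = (0.010105, -0.054792)  (running Σ = (0.002588, -0.053200))
  m=-3: (-0.318111, -0.116266) × (-0.388131, -0.070258) = (0.115300, 0.067477)  (running Σ = (0.117888, 0.014277))
  m=-2: (-0.345789, 0.365858) × (0.011677, 0.001401) = (-0.004550, 0.003788)  (running Σ = (0.113337, 0.018064))
  m=-1: (0.106396, 0.246957) × (0.366287, 0.021891) = (0.033565, 0.092786)  (running Σ = (0.146903, 0.110851))
  m=0: (-0.337443, -0.000000) × (-0.121965, 0.000000) = (0.041156, 0.000000)  (running Σ = (0.188059, 0.110851))
  m=1: (-0.106396, 0.246957) × (-0.366287, 0.021891) = (0.033565, -0.092786)  (running Σ = (0.221624, 0.018064))
  m=2: (-0.345789, -0.365858) × (0.011677, -0.001401) = (-0.004550, -0.003788)  (running Σ = (0.217074, 0.014277))
  m=3: (0.318111, -0.116266) × (0.388131, -0.070258) = (0.115300, -0.067477)  (running Σ = (0.332374, -0.053200))
  m=4: (-0.007683, 0.136109) × (0.397106, -0.096661) = (0.010105, 0.054792)  (running Σ = (0.342480, 0.001592))
  m=5: (-0.031784, -0.015873) × (0.209828, -0.064554) = (-0.007694, -0.001279)  (running Σ = (0.334786, 0.000313))
  m=6: (0.004228, -0.003567) × (0.060831, -0.022769) = (0.000176, -0.000313)  (running Σ = (0.334962, 0.000000))
Total Σ_m = (0.334962, 0.000000). Multiply by 0.966644: (0.323789, 0.000000). P_6(cos γ) = 0.323789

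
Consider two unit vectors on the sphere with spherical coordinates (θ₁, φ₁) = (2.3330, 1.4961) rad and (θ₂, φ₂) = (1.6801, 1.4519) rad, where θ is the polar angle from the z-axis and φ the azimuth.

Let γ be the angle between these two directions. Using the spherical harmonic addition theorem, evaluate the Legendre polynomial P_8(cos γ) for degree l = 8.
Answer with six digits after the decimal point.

0.014996

Term-by-term m-sum for l=8 (normalisation 4π/17 = 0.739198):
  [-8]  conj(Y_{8,-8})(Ω₁) = +0.031926-0.021728i ; Y_{8,-8}(Ω₂) = +0.285330+0.399989i ; Δ = +0.017800+0.006570i
  [-7]  conj(Y_{8,-7})(Ω₁) = +0.073642+0.127765i ; Y_{8,-7}(Ω₂) = +0.159485-0.145192i ; Δ = +0.030295+0.009684i
  [-6]  conj(Y_{8,-6})(Ω₁) = -0.298887+0.143708i ; Y_{8,-6}(Ω₂) = +0.225575+0.195217i ; Δ = -0.095476-0.025931i
  [-5]  conj(Y_{8,-5})(Ω₁) = -0.168419-0.429778i ; Y_{8,-5}(Ω₂) = +0.136042-0.201226i ; Δ = -0.109395-0.024578i
  [-4]  conj(Y_{8,-4})(Ω₁) = +0.299176-0.092148i ; Y_{8,-4}(Ω₂) = +0.205488+0.105829i ; Δ = +0.071229+0.012726i
  [-3]  conj(Y_{8,-3})(Ω₁) = -0.026905-0.118047i ; Y_{8,-3}(Ω₂) = +0.088105-0.236441i ; Δ = -0.030282-0.004039i
  [-2]  conj(Y_{8,-2})(Ω₁) = +0.379567-0.057130i ; Y_{8,-2}(Ω₂) = +0.194306+0.047096i ; Δ = +0.076443+0.006775i
  [-1]  conj(Y_{8,-1})(Ω₁) = +0.004300+0.057465i ; Y_{8,-1}(Ω₂) = +0.030306-0.253694i ; Δ = +0.014709+0.000651i
  [+0]  conj(Y_{8,0})(Ω₁) = +0.365507-0.000000i ; Y_{8,0}(Ω₂) = +0.190527+0.000000i ; Δ = +0.069639+0.000000i
  [+1]  conj(Y_{8,1})(Ω₁) = -0.004300+0.057465i ; Y_{8,1}(Ω₂) = -0.030306-0.253694i ; Δ = +0.014709-0.000651i
  [+2]  conj(Y_{8,2})(Ω₁) = +0.379567+0.057130i ; Y_{8,2}(Ω₂) = +0.194306-0.047096i ; Δ = +0.076443-0.006775i
  [+3]  conj(Y_{8,3})(Ω₁) = +0.026905-0.118047i ; Y_{8,3}(Ω₂) = -0.088105-0.236441i ; Δ = -0.030282+0.004039i
  [+4]  conj(Y_{8,4})(Ω₁) = +0.299176+0.092148i ; Y_{8,4}(Ω₂) = +0.205488-0.105829i ; Δ = +0.071229-0.012726i
  [+5]  conj(Y_{8,5})(Ω₁) = +0.168419-0.429778i ; Y_{8,5}(Ω₂) = -0.136042-0.201226i ; Δ = -0.109395+0.024578i
  [+6]  conj(Y_{8,6})(Ω₁) = -0.298887-0.143708i ; Y_{8,6}(Ω₂) = +0.225575-0.195217i ; Δ = -0.095476+0.025931i
  [+7]  conj(Y_{8,7})(Ω₁) = -0.073642+0.127765i ; Y_{8,7}(Ω₂) = -0.159485-0.145192i ; Δ = +0.030295-0.009684i
  [+8]  conj(Y_{8,8})(Ω₁) = +0.031926+0.021728i ; Y_{8,8}(Ω₂) = +0.285330-0.399989i ; Δ = +0.017800-0.006570i
Total Σ_m = +0.020287-0.000000i. Multiply by 0.739198: +0.014996-0.000000i. P_8(cos γ) = 0.014996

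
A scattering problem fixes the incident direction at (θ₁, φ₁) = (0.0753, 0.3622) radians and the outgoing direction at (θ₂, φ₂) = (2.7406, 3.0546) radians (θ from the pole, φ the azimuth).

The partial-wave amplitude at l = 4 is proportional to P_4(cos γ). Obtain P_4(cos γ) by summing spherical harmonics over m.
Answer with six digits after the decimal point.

Term-by-term m-sum for l=4 (normalisation 4π/9 = 1.396263):
  [-4]  conj(Y_{4,-4})(Ω₁) = (0.000002, 0.000014) ; Y_{4,-4}(Ω₂) = (0.009657, 0.003503) ; Δ = (-0.000000, 0.000000)
  [-3]  conj(Y_{4,-3})(Ω₁) = (0.000247, 0.000470) ; Y_{4,-3}(Ω₂) = (0.066212, 0.017683) ; Δ = (0.000008, 0.000036)
  [-2]  conj(Y_{4,-2})(Ω₁) = (0.008451, 0.007478) ; Y_{4,-2}(Ω₂) = (0.247652, 0.043528) ; Δ = (0.001767, 0.002220)
  [-1]  conj(Y_{4,-1})(Ω₁) = (0.131431, 0.049801) ; Y_{4,-1}(Ω₂) = (0.496844, 0.043331) ; Δ = (0.063143, 0.030439)
  [+0]  conj(Y_{4,0})(Ω₁) = (0.822456, -0.000000) ; Y_{4,0}(Ω₂) = (0.287535, 0.000000) ; Δ = (0.236485, 0.000000)
  [+1]  conj(Y_{4,1})(Ω₁) = (-0.131431, 0.049801) ; Y_{4,1}(Ω₂) = (-0.496844, 0.043331) ; Δ = (0.063143, -0.030439)
  [+2]  conj(Y_{4,2})(Ω₁) = (0.008451, -0.007478) ; Y_{4,2}(Ω₂) = (0.247652, -0.043528) ; Δ = (0.001767, -0.002220)
  [+3]  conj(Y_{4,3})(Ω₁) = (-0.000247, 0.000470) ; Y_{4,3}(Ω₂) = (-0.066212, 0.017683) ; Δ = (0.000008, -0.000036)
  [+4]  conj(Y_{4,4})(Ω₁) = (0.000002, -0.000014) ; Y_{4,4}(Ω₂) = (0.009657, -0.003503) ; Δ = (-0.000000, -0.000000)
Accumulated sum (0.366321, -0.000000); after 4π/(2l+1) scaling, (0.511481, -0.000000) ⇒ P_4 = 0.511481

0.511481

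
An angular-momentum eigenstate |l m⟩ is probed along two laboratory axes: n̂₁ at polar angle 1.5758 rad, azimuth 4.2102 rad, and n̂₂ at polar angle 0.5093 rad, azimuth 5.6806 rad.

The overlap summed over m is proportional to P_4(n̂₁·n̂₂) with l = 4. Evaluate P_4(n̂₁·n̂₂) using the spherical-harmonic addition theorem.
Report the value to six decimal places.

0.367592

Summing Y*_{l m}(θ₁,φ₁)·Y_{l m}(θ₂,φ₂) over m ∈ [−4, 4]; prefactor 4π/(2·4+1) = 1.396263:
  m=-4: (-0.187665, -0.400746) × (-0.018614, 0.016700) = (0.010186, 0.004326)  (running Σ = (0.010186, 0.004326))
  m=-3: (-0.006250, -0.000402) × (-0.029734, 0.123123) = (0.000235, -0.000758)  (running Σ = (0.010421, 0.003568))
  m=-2: (0.179474, -0.282224) × (0.123281, 0.322017) = (0.113006, 0.023001)  (running Σ = (0.123428, 0.026569))
  m=-1: (-0.003418, -0.006224) × (0.387576, 0.266628) = (0.000335, -0.003324)  (running Σ = (0.123762, 0.023245))
  m=0: (0.317277, -0.000000) × (0.049620, 0.000000) = (0.015743, 0.000000)  (running Σ = (0.139506, 0.023245))
  m=1: (0.003418, -0.006224) × (-0.387576, 0.266628) = (0.000335, 0.003324)  (running Σ = (0.139841, 0.026569))
  m=2: (0.179474, 0.282224) × (0.123281, -0.322017) = (0.113006, -0.023001)  (running Σ = (0.252847, 0.003568))
  m=3: (0.006250, -0.000402) × (0.029734, 0.123123) = (0.000235, 0.000758)  (running Σ = (0.253082, 0.004326))
  m=4: (-0.187665, 0.400746) × (-0.018614, -0.016700) = (0.010186, -0.004326)  (running Σ = (0.263268, -0.000000))
Accumulated sum (0.263268, -0.000000); after 4π/(2l+1) scaling, (0.367592, -0.000000) ⇒ P_4 = 0.367592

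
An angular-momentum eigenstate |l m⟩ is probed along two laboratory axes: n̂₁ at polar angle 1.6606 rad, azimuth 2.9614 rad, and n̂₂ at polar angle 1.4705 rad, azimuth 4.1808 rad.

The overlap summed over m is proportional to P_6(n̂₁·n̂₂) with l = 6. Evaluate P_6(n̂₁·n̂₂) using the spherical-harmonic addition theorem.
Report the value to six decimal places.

Addition theorem: P_6(cos γ) = (4π/13) Σ_m Y*_{lm}(Ω₁) Y_{lm}(Ω₂), m = −6…6:
  [-6]  conj(Y_{6,-6})(Ω₁) = +0.221760-0.416118i ; Y_{6,-6}(Ω₂) = +0.468161+0.022461i ; Δ = +0.113166-0.189829i
  [-5]  conj(Y_{6,-5})(Ω₁) = +0.091316-0.115300i ; Y_{6,-5}(Ω₂) = -0.075979-0.144651i ; Δ = -0.023616-0.004449i
  [-4]  conj(Y_{6,-4})(Ω₁) = -0.240419+0.211192i ; Y_{6,-4}(Ω₂) = +0.164081-0.264314i ; Δ = +0.016373+0.098199i
  [-3]  conj(Y_{6,-3})(Ω₁) = -0.144079+0.086478i ; Y_{6,-3}(Ω₂) = -0.185594-0.004450i ; Δ = +0.027125-0.015409i
  [-2]  conj(Y_{6,-2})(Ω₁) = +0.259198-0.097677i ; Y_{6,-2}(Ω₂) = -0.128968-0.231858i ; Δ = -0.056076-0.047500i
  [-1]  conj(Y_{6,-1})(Ω₁) = +0.172355-0.031398i ; Y_{6,-1}(Ω₂) = -0.097836+0.166373i ; Δ = -0.011639+0.031747i
  [+0]  conj(Y_{6,0})(Ω₁) = -0.265448-0.000000i ; Y_{6,0}(Ω₂) = -0.252925+0.000000i ; Δ = +0.067139+0.000000i
  [+1]  conj(Y_{6,1})(Ω₁) = -0.172355-0.031398i ; Y_{6,1}(Ω₂) = +0.097836+0.166373i ; Δ = -0.011639-0.031747i
  [+2]  conj(Y_{6,2})(Ω₁) = +0.259198+0.097677i ; Y_{6,2}(Ω₂) = -0.128968+0.231858i ; Δ = -0.056076+0.047500i
  [+3]  conj(Y_{6,3})(Ω₁) = +0.144079+0.086478i ; Y_{6,3}(Ω₂) = +0.185594-0.004450i ; Δ = +0.027125+0.015409i
  [+4]  conj(Y_{6,4})(Ω₁) = -0.240419-0.211192i ; Y_{6,4}(Ω₂) = +0.164081+0.264314i ; Δ = +0.016373-0.098199i
  [+5]  conj(Y_{6,5})(Ω₁) = -0.091316-0.115300i ; Y_{6,5}(Ω₂) = +0.075979-0.144651i ; Δ = -0.023616+0.004449i
  [+6]  conj(Y_{6,6})(Ω₁) = +0.221760+0.416118i ; Y_{6,6}(Ω₂) = +0.468161-0.022461i ; Δ = +0.113166+0.189829i
Total Σ_m = +0.197805+0.000000i. Multiply by 0.966644: +0.191207+0.000000i. P_6(cos γ) = 0.191207

0.191207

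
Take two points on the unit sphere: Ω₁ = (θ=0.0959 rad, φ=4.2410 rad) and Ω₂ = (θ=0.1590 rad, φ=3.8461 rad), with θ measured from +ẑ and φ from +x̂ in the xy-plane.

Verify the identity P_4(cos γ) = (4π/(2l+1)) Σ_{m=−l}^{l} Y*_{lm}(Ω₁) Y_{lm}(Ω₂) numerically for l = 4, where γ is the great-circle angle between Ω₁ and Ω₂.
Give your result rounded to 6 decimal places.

0.968654

Expand P_4 via completeness: Σ_{m} conj(Y_{4,m}) at Ω₁ times Y_{4,m} at Ω₂ —
  [-4]  conj(Y_{4,-4})(Ω₁) = -0.00001 - 0.00004j ; Y_{4,-4}(Ω₂) = -0.00026 - 0.00009j ; Δ = -0.00000 + 0.00000j
  [-3]  conj(Y_{4,-3})(Ω₁) = 0.00108 + 0.00017j ; Y_{4,-3}(Ω₂) = 0.00253 + 0.00420j ; Δ = 0.00000 + 0.00000j
  [-2]  conj(Y_{4,-2})(Ω₁) = -0.01070 + 0.01473j ; Y_{4,-2}(Ω₂) = 0.00787 - 0.04821j ; Δ = 0.00063 + 0.00063j
  [-1]  conj(Y_{4,-1})(Ω₁) = -0.08059 - 0.15812j ; Y_{4,-1}(Ω₂) = -0.21552 + 0.18320j ; Δ = 0.04634 + 0.01931j
  [+0]  conj(Y_{4,0})(Ω₁) = 0.80780 + 0.00000j ; Y_{4,0}(Ω₂) = 0.74254 + 0.00000j ; Δ = 0.59982 + 0.00000j
  [+1]  conj(Y_{4,1})(Ω₁) = 0.08059 - 0.15812j ; Y_{4,1}(Ω₂) = 0.21552 + 0.18320j ; Δ = 0.04634 - 0.01931j
  [+2]  conj(Y_{4,2})(Ω₁) = -0.01070 - 0.01473j ; Y_{4,2}(Ω₂) = 0.00787 + 0.04821j ; Δ = 0.00063 - 0.00063j
  [+3]  conj(Y_{4,3})(Ω₁) = -0.00108 + 0.00017j ; Y_{4,3}(Ω₂) = -0.00253 + 0.00420j ; Δ = 0.00000 - 0.00000j
  [+4]  conj(Y_{4,4})(Ω₁) = -0.00001 + 0.00004j ; Y_{4,4}(Ω₂) = -0.00026 + 0.00009j ; Δ = -0.00000 - 0.00000j
Accumulated sum 0.69375 + 0.00000j; after 4π/(2l+1) scaling, 0.96865 + 0.00000j ⇒ P_4 = 0.968654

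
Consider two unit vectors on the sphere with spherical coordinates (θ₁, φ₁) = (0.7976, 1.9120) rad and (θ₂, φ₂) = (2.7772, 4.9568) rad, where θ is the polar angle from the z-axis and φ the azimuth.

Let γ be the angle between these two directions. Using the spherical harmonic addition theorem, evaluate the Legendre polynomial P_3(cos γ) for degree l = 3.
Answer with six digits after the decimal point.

Summing Y*_{l m}(θ₁,φ₁)·Y_{l m}(θ₂,φ₂) over m ∈ [−3, 3]; prefactor 4π/(2·3+1) = 1.795196:
  m=-3: Y*=0.13061 - 0.07957j  Y=-0.01264 - 0.01403j  product -0.00277 - 0.00083j
  m=-2: Y*=-0.28373 - 0.23057j  Y=0.10707 - 0.05695j  product -0.04351 - 0.00853j
  m=-1: Y*=-0.11137 + 0.31364j  Y=0.09378 + 0.37604j  product -0.12839 - 0.01247j
  m=+0: Y*=-0.14622 + 0.00000j  Y=-0.47593 + 0.00000j  product 0.06959 + 0.00000j
  m=+1: Y*=0.11137 + 0.31364j  Y=-0.09378 + 0.37604j  product -0.12839 + 0.01247j
  m=+2: Y*=-0.28373 + 0.23057j  Y=0.10707 + 0.05695j  product -0.04351 + 0.00853j
  m=+3: Y*=-0.13061 - 0.07957j  Y=0.01264 - 0.01403j  product -0.00277 + 0.00083j
Total Σ_m = -0.27975 + 0.00000j. Multiply by 1.795196: -0.50220 + 0.00000j. P_3(cos γ) = -0.502198

-0.502198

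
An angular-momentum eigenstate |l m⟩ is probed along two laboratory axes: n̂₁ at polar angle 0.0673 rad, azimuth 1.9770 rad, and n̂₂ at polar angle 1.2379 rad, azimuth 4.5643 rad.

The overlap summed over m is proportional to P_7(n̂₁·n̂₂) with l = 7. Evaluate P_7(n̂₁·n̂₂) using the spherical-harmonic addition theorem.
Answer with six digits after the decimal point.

Expand P_7 via completeness: Σ_{m} conj(Y_{7,m}) at Ω₁ times Y_{7,m} at Ω₂ —
  [-7]  conj(Y_{7,-7})(Ω₁) = (0.000000, 0.000000) ; Y_{7,-7}(Ω₂) = (0.289864, -0.171465) ; Δ = (0.000000, 0.000000)
  [-6]  conj(Y_{7,-6})(Ω₁) = (0.000000, -0.000000) ; Y_{7,-6}(Ω₂) = (-0.274734, -0.338171) ; Δ = (-0.000000, -0.000000)
  [-5]  conj(Y_{7,-5})(Ω₁) = (-0.000005, -0.000003) ; Y_{7,-5}(Ω₂) = (-0.072461, 0.079288) ; Δ = (0.000001, -0.000000)
  [-4]  conj(Y_{7,-4})(Ω₁) = (-0.000008, 0.000149) ; Y_{7,-4}(Ω₂) = (-0.255840, -0.172174) ; Δ = (0.000028, -0.000037)
  [-3]  conj(Y_{7,-3})(Ω₁) = (0.002495, -0.000917) ; Y_{7,-3}(Ω₂) = (-0.097028, 0.203839) ; Δ = (-0.000055, 0.000598)
  [-2]  conj(Y_{7,-2})(Ω₁) = (-0.022921, -0.024194) ; Y_{7,-2}(Ω₂) = (-0.213340, -0.065101) ; Δ = (0.003315, 0.006654)
  [-1]  conj(Y_{7,-1})(Ω₁) = (-0.105336, 0.244895) ; Y_{7,-1}(Ω₂) = (-0.038246, 0.256375) ; Δ = (-0.058756, -0.036372)
  [+0]  conj(Y_{7,0})(Ω₁) = (1.024348, -0.000000) ; Y_{7,0}(Ω₂) = (-0.195079, 0.000000) ; Δ = (-0.199828, 0.000000)
  [+1]  conj(Y_{7,1})(Ω₁) = (0.105336, 0.244895) ; Y_{7,1}(Ω₂) = (0.038246, 0.256375) ; Δ = (-0.058756, 0.036372)
  [+2]  conj(Y_{7,2})(Ω₁) = (-0.022921, 0.024194) ; Y_{7,2}(Ω₂) = (-0.213340, 0.065101) ; Δ = (0.003315, -0.006654)
  [+3]  conj(Y_{7,3})(Ω₁) = (-0.002495, -0.000917) ; Y_{7,3}(Ω₂) = (0.097028, 0.203839) ; Δ = (-0.000055, -0.000598)
  [+4]  conj(Y_{7,4})(Ω₁) = (-0.000008, -0.000149) ; Y_{7,4}(Ω₂) = (-0.255840, 0.172174) ; Δ = (0.000028, 0.000037)
  [+5]  conj(Y_{7,5})(Ω₁) = (0.000005, -0.000003) ; Y_{7,5}(Ω₂) = (0.072461, 0.079288) ; Δ = (0.000001, 0.000000)
  [+6]  conj(Y_{7,6})(Ω₁) = (0.000000, 0.000000) ; Y_{7,6}(Ω₂) = (-0.274734, 0.338171) ; Δ = (-0.000000, 0.000000)
  [+7]  conj(Y_{7,7})(Ω₁) = (-0.000000, 0.000000) ; Y_{7,7}(Ω₂) = (-0.289864, -0.171465) ; Δ = (0.000000, -0.000000)
Accumulated sum (-0.310765, -0.000000); after 4π/(2l+1) scaling, (-0.260346, -0.000000) ⇒ P_7 = -0.260346

-0.260346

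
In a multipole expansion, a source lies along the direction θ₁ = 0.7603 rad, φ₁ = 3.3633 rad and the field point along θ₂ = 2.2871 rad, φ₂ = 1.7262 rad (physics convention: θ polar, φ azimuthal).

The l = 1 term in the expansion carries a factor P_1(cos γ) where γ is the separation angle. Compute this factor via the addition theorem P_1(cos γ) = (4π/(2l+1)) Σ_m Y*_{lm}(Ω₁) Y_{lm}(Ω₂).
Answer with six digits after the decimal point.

-0.510230

Term-by-term m-sum for l=1 (normalisation 4π/3 = 4.188790):
  [-1]  conj(Y_{1,-1})(Ω₁) = -0.232266-0.052356i ; Y_{1,-1}(Ω₂) = -0.040333-0.257445i ; Δ = -0.004111+0.061907i
  [+0]  conj(Y_{1,0})(Ω₁) = +0.354056-0.000000i ; Y_{1,0}(Ω₂) = -0.320817+0.000000i ; Δ = -0.113587+0.000000i
  [+1]  conj(Y_{1,1})(Ω₁) = +0.232266-0.052356i ; Y_{1,1}(Ω₂) = +0.040333-0.257445i ; Δ = -0.004111-0.061907i
Σ over m = -0.121808+0.000000i; ×(4π/3) → -0.510230+0.000000i. Real part: -0.510230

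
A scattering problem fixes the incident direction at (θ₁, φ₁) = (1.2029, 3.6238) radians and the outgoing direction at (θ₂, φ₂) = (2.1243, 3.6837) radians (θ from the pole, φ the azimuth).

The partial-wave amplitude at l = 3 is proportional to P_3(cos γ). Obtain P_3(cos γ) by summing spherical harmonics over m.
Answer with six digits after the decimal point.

-0.356013

Addition theorem: P_3(cos γ) = (4π/7) Σ_m Y*_{lm}(Ω₁) Y_{lm}(Ω₂), m = −3…3:
  m=-3: -0.04198 - 0.33634j × 0.01425 + 0.25645j = 0.08566 - 0.01556j  (running Σ = 0.08566 - 0.01556j)
  m=-2: 0.18238 + 0.26296j × -0.18179 + 0.34365j = -0.12352 + 0.01487j  (running Σ = -0.03787 - 0.00069j)
  m=-1: 0.09438 + 0.04940j × -0.08988 + 0.05414j = -0.01116 + 0.00067j  (running Σ = -0.04902 - 0.00002j)
  m=0: -0.31584 + 0.00000j × 0.31747 + 0.00000j = -0.10027 + 0.00000j  (running Σ = -0.14929 - 0.00002j)
  m=1: -0.09438 + 0.04940j × 0.08988 + 0.05414j = -0.01116 - 0.00067j  (running Σ = -0.16045 - 0.00069j)
  m=2: 0.18238 - 0.26296j × -0.18179 - 0.34365j = -0.12352 - 0.01487j  (running Σ = -0.28397 - 0.01556j)
  m=3: 0.04198 - 0.33634j × -0.01425 + 0.25645j = 0.08566 + 0.01556j  (running Σ = -0.19831 + 0.00000j)
Total Σ_m = -0.19831 + 0.00000j. Multiply by 1.795196: -0.35601 + 0.00000j. P_3(cos γ) = -0.356013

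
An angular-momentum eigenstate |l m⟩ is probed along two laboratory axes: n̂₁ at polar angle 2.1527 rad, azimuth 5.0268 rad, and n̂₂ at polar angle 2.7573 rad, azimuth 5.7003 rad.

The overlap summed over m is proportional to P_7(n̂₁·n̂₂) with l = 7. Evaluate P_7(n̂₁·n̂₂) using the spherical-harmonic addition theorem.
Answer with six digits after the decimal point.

-0.051985

Term-by-term m-sum for l=7 (normalisation 4π/15 = 0.837758):
  m=-7: Y*=(-0.114744, -0.083676)  Y=(-0.000308, -0.000420)  product (0.000000, 0.000074)
  m=-6: Y*=(-0.108529, 0.332309)  Y=(0.004515, 0.001677)  product (-0.001047, 0.001318)
  m=-5: Y*=(0.437042, 0.000550)  Y=(-0.026935, 0.006226)  product (-0.011775, 0.002706)
  m=-4: Y*=(-0.056105, -0.173266)  Y=(0.075732, -0.079562)  product (-0.018034, -0.008658)
  m=-3: Y*=(0.203024, -0.147272)  Y=(-0.053533, 0.297806)  product (0.032990, 0.068346)
  m=-2: Y*=(-0.251400, -0.182846)  Y=(-0.209569, -0.488814)  product (-0.036692, 0.161207)
  m=-1: Y*=(0.040210, -0.123649)  Y=(0.354589, 0.233780)  product (0.043165, -0.034444)
  m=+0: Y*=(-0.328122, -0.000000)  Y=(0.241570, 0.000000)  product (-0.079264, -0.000000)
  m=+1: Y*=(-0.040210, -0.123649)  Y=(-0.354589, 0.233780)  product (0.043165, 0.034444)
  m=+2: Y*=(-0.251400, 0.182846)  Y=(-0.209569, 0.488814)  product (-0.036692, -0.161207)
  m=+3: Y*=(-0.203024, -0.147272)  Y=(0.053533, 0.297806)  product (0.032990, -0.068346)
  m=+4: Y*=(-0.056105, 0.173266)  Y=(0.075732, 0.079562)  product (-0.018034, 0.008658)
  m=+5: Y*=(-0.437042, 0.000550)  Y=(0.026935, 0.006226)  product (-0.011775, -0.002706)
  m=+6: Y*=(-0.108529, -0.332309)  Y=(0.004515, -0.001677)  product (-0.001047, -0.001318)
  m=+7: Y*=(0.114744, -0.083676)  Y=(0.000308, -0.000420)  product (0.000000, -0.000074)
Accumulated sum (-0.062053, -0.000000); after 4π/(2l+1) scaling, (-0.051985, -0.000000) ⇒ P_7 = -0.051985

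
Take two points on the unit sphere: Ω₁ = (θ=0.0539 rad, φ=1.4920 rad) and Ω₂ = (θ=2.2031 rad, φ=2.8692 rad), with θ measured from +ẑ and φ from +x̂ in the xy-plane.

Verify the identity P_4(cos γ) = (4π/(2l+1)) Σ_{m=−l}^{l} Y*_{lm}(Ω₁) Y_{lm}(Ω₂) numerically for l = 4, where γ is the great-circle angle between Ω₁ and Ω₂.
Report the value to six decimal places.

Addition theorem: P_4(cos γ) = (4π/9) Σ_m Y*_{lm}(Ω₁) Y_{lm}(Ω₂), m = −4…4:
  [-4]  conj(Y_{4,-4})(Ω₁) = +0.000004-0.000001i ; Y_{4,-4}(Ω₂) = +0.086732+0.166100i ; Δ = +0.000000+0.000000i
  [-3]  conj(Y_{4,-3})(Ω₁) = -0.000046-0.000190i ; Y_{4,-3}(Ω₂) = +0.265706+0.283154i ; Δ = +0.000042-0.000063i
  [-2]  conj(Y_{4,-2})(Ω₁) = -0.005734+0.000911i ; Y_{4,-2}(Ω₂) = +0.269013+0.163009i ; Δ = -0.001691-0.000690i
  [-1]  conj(Y_{4,-1})(Ω₁) = +0.007972+0.100969i ; Y_{4,-1}(Ω₂) = -0.120559-0.033677i ; Δ = +0.002439-0.012441i
  [+0]  conj(Y_{4,0})(Ω₁) = +0.834034-0.000000i ; Y_{4,0}(Ω₂) = -0.339419+0.000000i ; Δ = -0.283087+0.000000i
  [+1]  conj(Y_{4,1})(Ω₁) = -0.007972+0.100969i ; Y_{4,1}(Ω₂) = +0.120559-0.033677i ; Δ = +0.002439+0.012441i
  [+2]  conj(Y_{4,2})(Ω₁) = -0.005734-0.000911i ; Y_{4,2}(Ω₂) = +0.269013-0.163009i ; Δ = -0.001691+0.000690i
  [+3]  conj(Y_{4,3})(Ω₁) = +0.000046-0.000190i ; Y_{4,3}(Ω₂) = -0.265706+0.283154i ; Δ = +0.000042+0.000063i
  [+4]  conj(Y_{4,4})(Ω₁) = +0.000004+0.000001i ; Y_{4,4}(Ω₂) = +0.086732-0.166100i ; Δ = +0.000000-0.000000i
Σ over m = -0.281507-0.000000i; ×(4π/9) → -0.393057-0.000000i. Real part: -0.393057

-0.393057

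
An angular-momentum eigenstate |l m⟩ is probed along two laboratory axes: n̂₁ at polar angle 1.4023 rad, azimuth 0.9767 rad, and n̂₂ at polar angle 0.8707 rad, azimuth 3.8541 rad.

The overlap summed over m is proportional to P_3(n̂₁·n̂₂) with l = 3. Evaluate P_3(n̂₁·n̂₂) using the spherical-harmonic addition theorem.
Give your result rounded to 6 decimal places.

Summing Y*_{l m}(θ₁,φ₁)·Y_{l m}(θ₂,φ₂) over m ∈ [−3, 3]; prefactor 4π/(2·3+1) = 1.795196:
  m=-3: -0.39084 + 0.08391j × 0.10020 + 0.15745j = -0.05237 - 0.05313j  (running Σ = -0.05237 - 0.05313j)
  m=-2: -0.06219 + 0.15452j × 0.05595 - 0.38104j = 0.05540 + 0.03234j  (running Σ = 0.00303 - 0.02079j)
  m=-1: -0.15326 - 0.22689j × -0.20117 + 0.17379j = 0.07026 + 0.01901j  (running Σ = 0.07329 - 0.00178j)
  m=0: -0.17895 + 0.00000j × -0.22227 + 0.00000j = 0.03977 + 0.00000j  (running Σ = 0.11306 - 0.00178j)
  m=1: 0.15326 - 0.22689j × 0.20117 + 0.17379j = 0.07026 - 0.01901j  (running Σ = 0.18332 - 0.02079j)
  m=2: -0.06219 - 0.15452j × 0.05595 + 0.38104j = 0.05540 - 0.03234j  (running Σ = 0.23872 - 0.05313j)
  m=3: 0.39084 + 0.08391j × -0.10020 + 0.15745j = -0.05237 + 0.05313j  (running Σ = 0.18635 + 0.00000j)
Accumulated sum 0.18635 + 0.00000j; after 4π/(2l+1) scaling, 0.33454 + 0.00000j ⇒ P_3 = 0.334536

0.334536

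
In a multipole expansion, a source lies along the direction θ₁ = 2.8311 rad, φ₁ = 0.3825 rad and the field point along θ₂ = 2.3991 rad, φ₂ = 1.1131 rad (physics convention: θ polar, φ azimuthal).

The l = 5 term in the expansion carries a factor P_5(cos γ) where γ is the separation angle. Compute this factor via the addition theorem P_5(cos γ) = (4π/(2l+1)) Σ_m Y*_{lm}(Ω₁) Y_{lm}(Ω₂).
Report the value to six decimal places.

Term-by-term m-sum for l=5 (normalisation 4π/11 = 1.142397):
  m=-5: (-0.000414, 0.001164) × (0.049405, 0.043129) = (-0.000071, 0.000040)  (running Σ = (-0.000071, 0.000040))
  m=-4: (-0.000497, -0.012168) × (0.058096, -0.218398) = (-0.002686, -0.000598)  (running Σ = (-0.002757, -0.000559))
  m=-3: (0.029017, 0.064407) × (-0.407392, 0.081610) = (-0.017078, -0.023871)  (running Σ = (-0.019835, -0.024430))
  m=-2: (-0.186903, -0.179430) × (0.218682, 0.284458) = (0.010168, -0.092404)  (running Σ = (-0.009667, -0.116834))
  m=-1: (0.505597, 0.203409) × (-0.039373, 0.079932) = (-0.036166, 0.032405)  (running Σ = (-0.045833, -0.084429))
  m=0: (-0.369878, -0.000000) × (0.382090, 0.000000) = (-0.141327, -0.000000)  (running Σ = (-0.187159, -0.084429))
  m=1: (-0.505597, 0.203409) × (0.039373, 0.079932) = (-0.036166, -0.032405)  (running Σ = (-0.223325, -0.116834))
  m=2: (-0.186903, 0.179430) × (0.218682, -0.284458) = (0.010168, 0.092404)  (running Σ = (-0.213157, -0.024430))
  m=3: (-0.029017, 0.064407) × (0.407392, 0.081610) = (-0.017078, 0.023871)  (running Σ = (-0.230235, -0.000559))
  m=4: (-0.000497, 0.012168) × (0.058096, 0.218398) = (-0.002686, 0.000598)  (running Σ = (-0.232921, 0.000040))
  m=5: (0.000414, 0.001164) × (-0.049405, 0.043129) = (-0.000071, -0.000040)  (running Σ = (-0.232992, -0.000000))
Total Σ_m = (-0.232992, -0.000000). Multiply by 1.142397: (-0.266170, -0.000000). P_5(cos γ) = -0.266170

-0.266170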